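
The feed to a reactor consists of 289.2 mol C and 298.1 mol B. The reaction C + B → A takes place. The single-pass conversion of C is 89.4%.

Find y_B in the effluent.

C reacted = 0.894 × 289.2 = 258.5 mol; ν_C = −1, so ξ = 258.5/1 = 258.5 mol.
Outlet amounts (n = n₀ + ν ξ):
  C: 289.2 − 1(258.5) = 30.66
  B: 298.1 − 1(258.5) = 39.56
  A: 0 + 1(258.5) = 258.5
Total out = 328.8 mol; y_B = 39.56 / 328.8 = 0.1203.

0.12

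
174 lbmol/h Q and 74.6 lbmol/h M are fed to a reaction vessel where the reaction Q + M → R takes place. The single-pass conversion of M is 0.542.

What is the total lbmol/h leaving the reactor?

M reacted = 0.542 × 74.6 = 40.43 lbmol/h; ν_M = −1, so ξ = 40.43/1 = 40.43 lbmol/h.
Outlet amounts (n = n₀ + ν ξ):
  Q: 174 − 1(40.43) = 133.6
  M: 74.6 − 1(40.43) = 34.17
  R: 0 + 1(40.43) = 40.43
Total out = 133.6 + 34.17 + 40.43 = 208.2 lbmol/h.

208 lbmol/h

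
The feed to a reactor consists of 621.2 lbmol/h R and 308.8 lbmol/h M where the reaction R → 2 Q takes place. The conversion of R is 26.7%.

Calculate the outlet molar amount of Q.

R reacted = 0.267 × 621.2 = 165.9 lbmol/h; ν_R = −1, so ξ = 165.9/1 = 165.9 lbmol/h.
Outlet amounts (n = n₀ + ν ξ):
  R: 621.2 − 1(165.9) = 455.3
  Q: 0 + 2(165.9) = 331.7
  M: 308.8 (inert)

332 lbmol/h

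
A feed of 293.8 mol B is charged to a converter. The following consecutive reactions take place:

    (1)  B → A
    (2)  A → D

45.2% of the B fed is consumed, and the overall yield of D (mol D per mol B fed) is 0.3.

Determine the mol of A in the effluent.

44.7 mol

Conversion of B: B consumed = 1ξ₁ = 0.452 × 293.8 → ξ₁ = 132.8 mol.
Yield of D: 1ξ₂ / 293.8 = 0.3 → ξ₂ = 88.14 mol.
Outlet amounts (n = n₀ + Σ ν·ξ):
  B: 293.8 − 1(132.8) = 161
  A: 0 + 1(132.8) − 1(88.14) = 44.66
  D: 0 + 1(88.14) = 88.14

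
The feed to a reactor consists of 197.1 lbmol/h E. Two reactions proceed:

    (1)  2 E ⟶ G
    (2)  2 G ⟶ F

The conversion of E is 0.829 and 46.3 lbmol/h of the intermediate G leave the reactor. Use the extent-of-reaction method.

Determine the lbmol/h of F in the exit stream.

Conversion of E: E consumed = 2ξ₁ = 0.829 × 197.1 → ξ₁ = 81.7 lbmol/h.
G balance: n_G = 0 + 1ξ₁ − 2ξ₂ = 46.3 → ξ₂ = (1·81.7 − 46.3)/2 = 17.7 lbmol/h.
Outlet amounts (n = n₀ + Σ ν·ξ):
  E: 197.1 − 2(81.7) = 33.7
  G: 0 + 1(81.7) − 2(17.7) = 46.3
  F: 0 + 1(17.7) = 17.7

17.7 lbmol/h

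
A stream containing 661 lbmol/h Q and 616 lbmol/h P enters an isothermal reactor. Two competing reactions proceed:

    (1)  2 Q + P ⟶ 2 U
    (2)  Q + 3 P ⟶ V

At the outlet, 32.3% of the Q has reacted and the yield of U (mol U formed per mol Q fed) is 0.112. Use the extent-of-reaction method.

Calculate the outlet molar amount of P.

Yield of U: 2ξ₁ / 661 = 0.112 → ξ₁ = 37.02 lbmol/h.
Conversion of Q: 2ξ₁ + 1ξ₂ = 0.323 × 661 = 213.5 → ξ₂ = 139.5 lbmol/h.
Outlet amounts (n = n₀ + Σ ν·ξ):
  Q: 661 − 2(37.02) − 1(139.5) = 447.5
  P: 616 − 1(37.02) − 3(139.5) = 160.6
  U: 0 + 2(37.02) = 74.03
  V: 0 + 1(139.5) = 139.5

161 lbmol/h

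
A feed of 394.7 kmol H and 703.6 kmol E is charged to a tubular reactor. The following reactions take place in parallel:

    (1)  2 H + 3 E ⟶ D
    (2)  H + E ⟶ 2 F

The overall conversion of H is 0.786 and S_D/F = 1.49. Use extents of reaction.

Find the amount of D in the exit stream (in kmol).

133 kmol

Conversion of H: H consumed = 0.786 × 394.7 = 310.2 kmol = 2ξ₁ + 1ξ₂.
Selectivity: 1ξ₁ / (2ξ₂) = 1.49 → ξ₁ = 2.98 ξ₂.
Substitute: (2·2.98 + 1) ξ₂ = 310.2 → ξ₂ = 44.57 kmol, ξ₁ = 132.8 kmol.
Outlet amounts (n = n₀ + Σ ν·ξ):
  H: 394.7 − 2(132.8) − 1(44.57) = 84.47
  E: 703.6 − 3(132.8) − 1(44.57) = 260.5
  D: 0 + 1(132.8) = 132.8
  F: 0 + 2(44.57) = 89.15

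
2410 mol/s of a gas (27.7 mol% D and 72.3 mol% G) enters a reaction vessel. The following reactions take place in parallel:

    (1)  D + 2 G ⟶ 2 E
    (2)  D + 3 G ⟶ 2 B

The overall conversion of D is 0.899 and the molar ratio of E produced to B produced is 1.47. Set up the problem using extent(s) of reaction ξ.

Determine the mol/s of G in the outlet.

Conversion of D: D consumed = 0.899 × 667.6 = 600.1 mol/s = 1ξ₁ + 1ξ₂.
Selectivity: 2ξ₁ / (2ξ₂) = 1.47 → ξ₁ = 1.47 ξ₂.
Substitute: (1·1.47 + 1) ξ₂ = 600.1 → ξ₂ = 243 mol/s, ξ₁ = 357.2 mol/s.
Outlet amounts (n = n₀ + Σ ν·ξ):
  D: 667.6 − 1(357.2) − 1(243) = 67.42
  G: 1742 − 2(357.2) − 3(243) = 299.2
  E: 0 + 2(357.2) = 714.3
  B: 0 + 2(243) = 485.9

299 mol/s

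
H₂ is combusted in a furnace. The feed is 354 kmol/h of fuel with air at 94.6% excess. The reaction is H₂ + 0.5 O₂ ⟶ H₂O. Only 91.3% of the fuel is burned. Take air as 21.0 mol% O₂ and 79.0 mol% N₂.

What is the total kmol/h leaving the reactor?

1830 kmol/h

Stoichiometric O₂ = 0.5 × 354 = 177 kmol/h; O₂ fed = 177 × 1.946 = 344.4 kmol/h.
N₂ fed = 344.4 × 79/21 = 1296 kmol/h.
Fuel reacted = 0.913 × 354 → ξ = 323.2 kmol/h.
Outlet (n = n₀ + ν ξ):
  H₂: 354 − 1(323.2) = 30.8
  O₂: 344.4 − 0.5(323.2) = 182.8
  N₂: 1296 (inert)
  H₂O: 0 + 1(323.2) = 323.2
Total out = 30.8 + 182.8 + 1296 + 323.2 = 1833 kmol/h.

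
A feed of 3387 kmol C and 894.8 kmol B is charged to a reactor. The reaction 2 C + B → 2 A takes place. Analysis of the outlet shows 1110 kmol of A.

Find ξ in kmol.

ξ = 555 kmol

For A: n = n₀ + 2ξ → 1110 = 0 + 2ξ, giving ξ = 555 kmol.
Outlet amounts (n = n₀ + ν ξ):
  C: 3387 − 2(555) = 2277
  B: 894.8 − 1(555) = 339.8
  A: 0 + 2(555) = 1110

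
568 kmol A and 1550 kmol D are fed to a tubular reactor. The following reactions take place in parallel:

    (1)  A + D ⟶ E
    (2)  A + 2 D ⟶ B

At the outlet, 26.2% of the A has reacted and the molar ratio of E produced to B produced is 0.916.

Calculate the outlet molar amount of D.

Conversion of A: A consumed = 0.262 × 568 = 148.8 kmol = 1ξ₁ + 1ξ₂.
Selectivity: 1ξ₁ / (1ξ₂) = 0.916 → ξ₁ = 0.916 ξ₂.
Substitute: (1·0.916 + 1) ξ₂ = 148.8 → ξ₂ = 77.67 kmol, ξ₁ = 71.15 kmol.
Outlet amounts (n = n₀ + Σ ν·ξ):
  A: 568 − 1(71.15) − 1(77.67) = 419.2
  D: 1550 − 1(71.15) − 2(77.67) = 1324
  E: 0 + 1(71.15) = 71.15
  B: 0 + 1(77.67) = 77.67

1320 kmol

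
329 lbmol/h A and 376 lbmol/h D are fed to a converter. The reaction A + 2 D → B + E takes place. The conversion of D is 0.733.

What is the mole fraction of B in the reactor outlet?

D reacted = 0.733 × 376 = 275.6 lbmol/h; ν_D = −2, so ξ = 275.6/2 = 137.8 lbmol/h.
Outlet amounts (n = n₀ + ν ξ):
  A: 329 − 1(137.8) = 191.2
  D: 376 − 2(137.8) = 100.4
  B: 0 + 1(137.8) = 137.8
  E: 0 + 1(137.8) = 137.8
Total out = 567.2 lbmol/h; y_B = 137.8 / 567.2 = 0.243.

0.243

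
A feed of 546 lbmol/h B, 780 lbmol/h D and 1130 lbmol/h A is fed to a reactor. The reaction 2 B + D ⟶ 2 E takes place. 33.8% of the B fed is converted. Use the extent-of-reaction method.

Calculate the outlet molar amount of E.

B reacted = 0.338 × 546 = 184.5 lbmol/h; ν_B = −2, so ξ = 184.5/2 = 92.27 lbmol/h.
Outlet amounts (n = n₀ + ν ξ):
  B: 546 − 2(92.27) = 361.5
  D: 780 − 1(92.27) = 687.7
  E: 0 + 2(92.27) = 184.5
  A: 1130 (inert)

185 lbmol/h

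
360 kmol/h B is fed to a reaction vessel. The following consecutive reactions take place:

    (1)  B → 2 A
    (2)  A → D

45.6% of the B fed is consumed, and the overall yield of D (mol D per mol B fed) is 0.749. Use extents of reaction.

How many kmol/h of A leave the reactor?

Conversion of B: B consumed = 1ξ₁ = 0.456 × 360 → ξ₁ = 164.2 kmol/h.
Yield of D: 1ξ₂ / 360 = 0.749 → ξ₂ = 269.6 kmol/h.
Outlet amounts (n = n₀ + Σ ν·ξ):
  B: 360 − 1(164.2) = 195.8
  A: 0 + 2(164.2) − 1(269.6) = 58.68
  D: 0 + 1(269.6) = 269.6

58.7 kmol/h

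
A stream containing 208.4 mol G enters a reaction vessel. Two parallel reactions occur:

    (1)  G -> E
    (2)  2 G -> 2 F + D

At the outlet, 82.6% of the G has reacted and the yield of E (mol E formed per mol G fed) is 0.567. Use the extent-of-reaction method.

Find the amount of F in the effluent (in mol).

54 mol

Yield of E: 1ξ₁ / 208.4 = 0.567 → ξ₁ = 118.2 mol.
Conversion of G: 1ξ₁ + 2ξ₂ = 0.826 × 208.4 = 172.1 → ξ₂ = 26.99 mol.
Outlet amounts (n = n₀ + Σ ν·ξ):
  G: 208.4 − 1(118.2) − 2(26.99) = 36.26
  E: 0 + 1(118.2) = 118.2
  F: 0 + 2(26.99) = 53.98
  D: 0 + 1(26.99) = 26.99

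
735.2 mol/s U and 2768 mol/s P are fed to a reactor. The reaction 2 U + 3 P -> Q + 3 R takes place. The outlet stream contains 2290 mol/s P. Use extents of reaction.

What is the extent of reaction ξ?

For P: n = n₀ − 3ξ → 2290 = 2768 − 3ξ, giving ξ = 159.3 mol/s.
Outlet amounts (n = n₀ + ν ξ):
  U: 735.2 − 2(159.3) = 416.5
  P: 2768 − 3(159.3) = 2290
  Q: 0 + 1(159.3) = 159.3
  R: 0 + 3(159.3) = 478

ξ = 159 mol/s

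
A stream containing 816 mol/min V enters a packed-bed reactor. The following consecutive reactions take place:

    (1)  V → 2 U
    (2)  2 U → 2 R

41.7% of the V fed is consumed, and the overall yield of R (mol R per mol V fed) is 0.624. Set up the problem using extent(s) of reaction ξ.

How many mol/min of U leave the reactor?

171 mol/min

Conversion of V: V consumed = 1ξ₁ = 0.417 × 816 → ξ₁ = 340.3 mol/min.
Yield of R: 2ξ₂ / 816 = 0.624 → ξ₂ = 254.6 mol/min.
Outlet amounts (n = n₀ + Σ ν·ξ):
  V: 816 − 1(340.3) = 475.7
  U: 0 + 2(340.3) − 2(254.6) = 171.4
  R: 0 + 2(254.6) = 509.2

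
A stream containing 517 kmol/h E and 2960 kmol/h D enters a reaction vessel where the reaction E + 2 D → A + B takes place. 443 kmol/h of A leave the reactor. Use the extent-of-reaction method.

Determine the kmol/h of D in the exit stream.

For A: n = n₀ + 1ξ → 443 = 0 + 1ξ, giving ξ = 443 kmol/h.
Outlet amounts (n = n₀ + ν ξ):
  E: 517 − 1(443) = 74
  D: 2960 − 2(443) = 2074
  A: 0 + 1(443) = 443
  B: 0 + 1(443) = 443

2070 kmol/h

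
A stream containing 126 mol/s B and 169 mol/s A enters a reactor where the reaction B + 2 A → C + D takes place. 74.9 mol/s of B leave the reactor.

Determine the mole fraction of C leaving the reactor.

For B: n = n₀ − 1ξ → 74.9 = 126 − 1ξ, giving ξ = 51.1 mol/s.
Outlet amounts (n = n₀ + ν ξ):
  B: 126 − 1(51.1) = 74.9
  A: 169 − 2(51.1) = 66.8
  C: 0 + 1(51.1) = 51.1
  D: 0 + 1(51.1) = 51.1
Total out = 243.9 mol/s; y_C = 51.1 / 243.9 = 0.2095.

0.21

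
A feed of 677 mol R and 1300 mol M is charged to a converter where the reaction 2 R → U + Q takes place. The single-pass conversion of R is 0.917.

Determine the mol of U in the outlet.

310 mol

R reacted = 0.917 × 677 = 620.8 mol; ν_R = −2, so ξ = 620.8/2 = 310.4 mol.
Outlet amounts (n = n₀ + ν ξ):
  R: 677 − 2(310.4) = 56.19
  U: 0 + 1(310.4) = 310.4
  Q: 0 + 1(310.4) = 310.4
  M: 1300 (inert)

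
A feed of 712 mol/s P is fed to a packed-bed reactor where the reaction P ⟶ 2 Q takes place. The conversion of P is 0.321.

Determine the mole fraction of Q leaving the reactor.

0.486

P reacted = 0.321 × 712 = 228.6 mol/s; ν_P = −1, so ξ = 228.6/1 = 228.6 mol/s.
Outlet amounts (n = n₀ + ν ξ):
  P: 712 − 1(228.6) = 483.4
  Q: 0 + 2(228.6) = 457.1
Total out = 940.6 mol/s; y_Q = 457.1 / 940.6 = 0.486.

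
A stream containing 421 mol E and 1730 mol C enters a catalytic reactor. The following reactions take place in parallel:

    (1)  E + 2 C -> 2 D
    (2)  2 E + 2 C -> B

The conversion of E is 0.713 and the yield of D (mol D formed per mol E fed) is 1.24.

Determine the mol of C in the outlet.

1170 mol

Yield of D: 2ξ₁ / 421 = 1.24 → ξ₁ = 261 mol.
Conversion of E: 1ξ₁ + 2ξ₂ = 0.713 × 421 = 300.2 → ξ₂ = 19.58 mol.
Outlet amounts (n = n₀ + Σ ν·ξ):
  E: 421 − 1(261) − 2(19.58) = 120.8
  C: 1730 − 2(261) − 2(19.58) = 1169
  D: 0 + 2(261) = 522
  B: 0 + 1(19.58) = 19.58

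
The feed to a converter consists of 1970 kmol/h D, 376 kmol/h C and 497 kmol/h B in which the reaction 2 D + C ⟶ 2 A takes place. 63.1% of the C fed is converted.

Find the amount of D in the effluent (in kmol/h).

1500 kmol/h

C reacted = 0.631 × 376 = 237.3 kmol/h; ν_C = −1, so ξ = 237.3/1 = 237.3 kmol/h.
Outlet amounts (n = n₀ + ν ξ):
  D: 1970 − 2(237.3) = 1495
  C: 376 − 1(237.3) = 138.7
  A: 0 + 2(237.3) = 474.5
  B: 497 (inert)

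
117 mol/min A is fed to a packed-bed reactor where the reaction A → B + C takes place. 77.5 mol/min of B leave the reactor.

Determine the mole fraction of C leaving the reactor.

0.398

For B: n = n₀ + 1ξ → 77.5 = 0 + 1ξ, giving ξ = 77.5 mol/min.
Outlet amounts (n = n₀ + ν ξ):
  A: 117 − 1(77.5) = 39.5
  B: 0 + 1(77.5) = 77.5
  C: 0 + 1(77.5) = 77.5
Total out = 194.5 mol/min; y_C = 77.5 / 194.5 = 0.3985.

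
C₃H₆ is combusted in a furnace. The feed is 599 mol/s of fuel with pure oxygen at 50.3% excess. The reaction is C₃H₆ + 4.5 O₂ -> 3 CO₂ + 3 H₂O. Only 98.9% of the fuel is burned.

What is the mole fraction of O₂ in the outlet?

Stoichiometric O₂ = 4.5 × 599 = 2696 mol/s; O₂ fed = 2696 × 1.503 = 4051 mol/s.
Fuel reacted = 0.989 × 599 → ξ = 592.4 mol/s.
Outlet (n = n₀ + ν ξ):
  C₃H₆: 599 − 1(592.4) = 6.589
  O₂: 4051 − 4.5(592.4) = 1385
  CO₂: 0 + 3(592.4) = 1777
  H₂O: 0 + 3(592.4) = 1777
Total out = 4947 mol/s; y_O₂ = 1385 / 4947 = 0.2801.

0.28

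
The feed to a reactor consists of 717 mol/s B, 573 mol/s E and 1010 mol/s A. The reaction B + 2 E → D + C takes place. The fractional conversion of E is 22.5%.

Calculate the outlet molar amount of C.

64.5 mol/s

E reacted = 0.225 × 573 = 128.9 mol/s; ν_E = −2, so ξ = 128.9/2 = 64.46 mol/s.
Outlet amounts (n = n₀ + ν ξ):
  B: 717 − 1(64.46) = 652.5
  E: 573 − 2(64.46) = 444.1
  D: 0 + 1(64.46) = 64.46
  C: 0 + 1(64.46) = 64.46
  A: 1010 (inert)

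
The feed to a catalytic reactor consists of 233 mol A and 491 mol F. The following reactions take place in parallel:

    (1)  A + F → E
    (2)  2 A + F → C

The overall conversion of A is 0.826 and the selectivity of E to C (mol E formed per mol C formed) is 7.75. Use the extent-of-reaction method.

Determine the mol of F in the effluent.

Conversion of A: A consumed = 0.826 × 233 = 192.5 mol = 1ξ₁ + 2ξ₂.
Selectivity: 1ξ₁ / (1ξ₂) = 7.75 → ξ₁ = 7.75 ξ₂.
Substitute: (1·7.75 + 2) ξ₂ = 192.5 → ξ₂ = 19.74 mol, ξ₁ = 153 mol.
Outlet amounts (n = n₀ + Σ ν·ξ):
  A: 233 − 1(153) − 2(19.74) = 40.54
  F: 491 − 1(153) − 1(19.74) = 318.3
  E: 0 + 1(153) = 153
  C: 0 + 1(19.74) = 19.74

318 mol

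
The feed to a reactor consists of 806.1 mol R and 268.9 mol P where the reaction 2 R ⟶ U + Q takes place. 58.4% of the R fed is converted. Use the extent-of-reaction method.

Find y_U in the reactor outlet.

0.219

R reacted = 0.584 × 806.1 = 470.8 mol; ν_R = −2, so ξ = 470.8/2 = 235.4 mol.
Outlet amounts (n = n₀ + ν ξ):
  R: 806.1 − 2(235.4) = 335.3
  U: 0 + 1(235.4) = 235.4
  Q: 0 + 1(235.4) = 235.4
  P: 268.9 (inert)
Total out = 1075 mol; y_U = 235.4 / 1075 = 0.219.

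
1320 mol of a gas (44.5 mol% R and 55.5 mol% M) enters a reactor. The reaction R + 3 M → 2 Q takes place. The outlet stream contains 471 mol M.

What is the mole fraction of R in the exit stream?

0.437

For M: n = n₀ − 3ξ → 471 = 732.6 − 3ξ, giving ξ = 87.2 mol.
Outlet amounts (n = n₀ + ν ξ):
  R: 587.4 − 1(87.2) = 500.2
  M: 732.6 − 3(87.2) = 471
  Q: 0 + 2(87.2) = 174.4
Total out = 1146 mol; y_R = 500.2 / 1146 = 0.4366.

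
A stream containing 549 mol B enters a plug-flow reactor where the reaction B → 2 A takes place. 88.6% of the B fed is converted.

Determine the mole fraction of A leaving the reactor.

0.94

B reacted = 0.886 × 549 = 486.4 mol; ν_B = −1, so ξ = 486.4/1 = 486.4 mol.
Outlet amounts (n = n₀ + ν ξ):
  B: 549 − 1(486.4) = 62.59
  A: 0 + 2(486.4) = 972.8
Total out = 1035 mol; y_A = 972.8 / 1035 = 0.9396.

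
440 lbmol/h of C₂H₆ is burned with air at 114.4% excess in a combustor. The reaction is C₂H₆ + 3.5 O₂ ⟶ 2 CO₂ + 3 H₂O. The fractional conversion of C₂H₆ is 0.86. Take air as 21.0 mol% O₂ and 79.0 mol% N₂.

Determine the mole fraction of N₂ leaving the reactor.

0.76

Stoichiometric O₂ = 3.5 × 440 = 1540 lbmol/h; O₂ fed = 1540 × 2.144 = 3302 lbmol/h.
N₂ fed = 3302 × 79/21 = 12420 lbmol/h.
Fuel reacted = 0.86 × 440 → ξ = 378.4 lbmol/h.
Outlet (n = n₀ + ν ξ):
  C₂H₆: 440 − 1(378.4) = 61.6
  O₂: 3302 − 3.5(378.4) = 1977
  N₂: 12420 (inert)
  CO₂: 0 + 2(378.4) = 756.8
  H₂O: 0 + 3(378.4) = 1135
Total out = 16350 lbmol/h; y_N₂ = 12420 / 16350 = 0.7596.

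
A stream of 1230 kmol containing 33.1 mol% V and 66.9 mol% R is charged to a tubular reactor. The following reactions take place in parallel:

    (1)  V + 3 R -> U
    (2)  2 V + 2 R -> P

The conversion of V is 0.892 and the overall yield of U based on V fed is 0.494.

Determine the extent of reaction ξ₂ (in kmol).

ξ₂ = 81 kmol

Yield of U: 1ξ₁ / 407.1 = 0.494 → ξ₁ = 201.1 kmol.
Conversion of V: 1ξ₁ + 2ξ₂ = 0.892 × 407.1 = 363.2 → ξ₂ = 81.02 kmol.
Outlet amounts (n = n₀ + Σ ν·ξ):
  V: 407.1 − 1(201.1) − 2(81.02) = 43.97
  R: 822.9 − 3(201.1) − 2(81.02) = 57.47
  U: 0 + 1(201.1) = 201.1
  P: 0 + 1(81.02) = 81.02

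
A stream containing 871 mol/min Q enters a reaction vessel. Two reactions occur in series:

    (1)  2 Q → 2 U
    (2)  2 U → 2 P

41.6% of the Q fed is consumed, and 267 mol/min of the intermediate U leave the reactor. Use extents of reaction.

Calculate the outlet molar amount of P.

95.3 mol/min

Conversion of Q: Q consumed = 2ξ₁ = 0.416 × 871 → ξ₁ = 181.2 mol/min.
U balance: n_U = 0 + 2ξ₁ − 2ξ₂ = 267 → ξ₂ = (2·181.2 − 267)/2 = 47.67 mol/min.
Outlet amounts (n = n₀ + Σ ν·ξ):
  Q: 871 − 2(181.2) = 508.7
  U: 0 + 2(181.2) − 2(47.67) = 267
  P: 0 + 2(47.67) = 95.34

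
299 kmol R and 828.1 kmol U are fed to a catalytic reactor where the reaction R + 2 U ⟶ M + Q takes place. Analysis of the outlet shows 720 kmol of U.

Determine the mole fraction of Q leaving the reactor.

0.0504

For U: n = n₀ − 2ξ → 720 = 828.1 − 2ξ, giving ξ = 54.05 kmol.
Outlet amounts (n = n₀ + ν ξ):
  R: 299 − 1(54.05) = 244.9
  U: 828.1 − 2(54.05) = 720
  M: 0 + 1(54.05) = 54.05
  Q: 0 + 1(54.05) = 54.05
Total out = 1073 kmol; y_Q = 54.05 / 1073 = 0.05037.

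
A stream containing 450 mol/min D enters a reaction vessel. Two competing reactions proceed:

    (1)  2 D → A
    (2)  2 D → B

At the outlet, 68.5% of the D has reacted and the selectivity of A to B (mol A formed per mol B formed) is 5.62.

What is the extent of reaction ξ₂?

ξ₂ = 23.3 mol/min

Conversion of D: D consumed = 0.685 × 450 = 308.2 mol/min = 2ξ₁ + 2ξ₂.
Selectivity: 1ξ₁ / (1ξ₂) = 5.62 → ξ₁ = 5.62 ξ₂.
Substitute: (2·5.62 + 2) ξ₂ = 308.2 → ξ₂ = 23.28 mol/min, ξ₁ = 130.8 mol/min.
Outlet amounts (n = n₀ + Σ ν·ξ):
  D: 450 − 2(130.8) − 2(23.28) = 141.8
  A: 0 + 1(130.8) = 130.8
  B: 0 + 1(23.28) = 23.28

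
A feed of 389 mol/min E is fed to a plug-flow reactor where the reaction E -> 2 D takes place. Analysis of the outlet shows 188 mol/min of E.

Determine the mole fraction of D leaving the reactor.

For E: n = n₀ − 1ξ → 188 = 389 − 1ξ, giving ξ = 201 mol/min.
Outlet amounts (n = n₀ + ν ξ):
  E: 389 − 1(201) = 188
  D: 0 + 2(201) = 402
Total out = 590 mol/min; y_D = 402 / 590 = 0.6814.

0.681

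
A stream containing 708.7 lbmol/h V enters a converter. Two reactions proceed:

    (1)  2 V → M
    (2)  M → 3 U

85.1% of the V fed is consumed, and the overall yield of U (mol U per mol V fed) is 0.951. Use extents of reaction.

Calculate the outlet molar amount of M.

76.9 lbmol/h

Conversion of V: V consumed = 2ξ₁ = 0.851 × 708.7 → ξ₁ = 301.6 lbmol/h.
Yield of U: 3ξ₂ / 708.7 = 0.951 → ξ₂ = 224.7 lbmol/h.
Outlet amounts (n = n₀ + Σ ν·ξ):
  V: 708.7 − 2(301.6) = 105.6
  M: 0 + 1(301.6) − 1(224.7) = 76.89
  U: 0 + 3(224.7) = 674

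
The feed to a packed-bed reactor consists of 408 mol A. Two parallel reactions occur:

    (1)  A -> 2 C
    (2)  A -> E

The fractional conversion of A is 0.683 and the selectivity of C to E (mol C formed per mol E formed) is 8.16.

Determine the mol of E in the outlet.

54.9 mol

Conversion of A: A consumed = 0.683 × 408 = 278.7 mol = 1ξ₁ + 1ξ₂.
Selectivity: 2ξ₁ / (1ξ₂) = 8.16 → ξ₁ = 4.08 ξ₂.
Substitute: (1·4.08 + 1) ξ₂ = 278.7 → ξ₂ = 54.86 mol, ξ₁ = 223.8 mol.
Outlet amounts (n = n₀ + Σ ν·ξ):
  A: 408 − 1(223.8) − 1(54.86) = 129.3
  C: 0 + 2(223.8) = 447.6
  E: 0 + 1(54.86) = 54.86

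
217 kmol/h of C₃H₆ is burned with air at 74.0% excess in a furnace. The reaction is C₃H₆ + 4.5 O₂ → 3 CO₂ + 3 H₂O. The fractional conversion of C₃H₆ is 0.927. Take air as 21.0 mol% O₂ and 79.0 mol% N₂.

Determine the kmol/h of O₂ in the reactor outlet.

Stoichiometric O₂ = 4.5 × 217 = 976.5 kmol/h; O₂ fed = 976.5 × 1.740 = 1699 kmol/h.
N₂ fed = 1699 × 79/21 = 6392 kmol/h.
Fuel reacted = 0.927 × 217 → ξ = 201.2 kmol/h.
Outlet (n = n₀ + ν ξ):
  C₃H₆: 217 − 1(201.2) = 15.84
  O₂: 1699 − 4.5(201.2) = 793.9
  N₂: 6392 (inert)
  CO₂: 0 + 3(201.2) = 603.5
  H₂O: 0 + 3(201.2) = 603.5

794 kmol/h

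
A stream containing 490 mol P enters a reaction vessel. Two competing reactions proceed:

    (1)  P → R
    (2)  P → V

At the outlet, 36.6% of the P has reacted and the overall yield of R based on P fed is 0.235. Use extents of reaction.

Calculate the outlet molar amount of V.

64.2 mol

Yield of R: 1ξ₁ / 490 = 0.235 → ξ₁ = 115.1 mol.
Conversion of P: 1ξ₁ + 1ξ₂ = 0.366 × 490 = 179.3 → ξ₂ = 64.19 mol.
Outlet amounts (n = n₀ + Σ ν·ξ):
  P: 490 − 1(115.1) − 1(64.19) = 310.7
  R: 0 + 1(115.1) = 115.1
  V: 0 + 1(64.19) = 64.19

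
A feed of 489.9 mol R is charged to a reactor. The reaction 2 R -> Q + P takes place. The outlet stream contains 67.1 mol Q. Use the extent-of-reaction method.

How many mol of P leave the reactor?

67.1 mol

For Q: n = n₀ + 1ξ → 67.1 = 0 + 1ξ, giving ξ = 67.1 mol.
Outlet amounts (n = n₀ + ν ξ):
  R: 489.9 − 2(67.1) = 355.7
  Q: 0 + 1(67.1) = 67.1
  P: 0 + 1(67.1) = 67.1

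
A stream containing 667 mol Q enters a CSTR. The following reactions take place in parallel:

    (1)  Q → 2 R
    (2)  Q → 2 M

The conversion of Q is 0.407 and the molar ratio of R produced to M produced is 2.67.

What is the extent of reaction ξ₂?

Conversion of Q: Q consumed = 0.407 × 667 = 271.5 mol = 1ξ₁ + 1ξ₂.
Selectivity: 2ξ₁ / (2ξ₂) = 2.67 → ξ₁ = 2.67 ξ₂.
Substitute: (1·2.67 + 1) ξ₂ = 271.5 → ξ₂ = 73.97 mol, ξ₁ = 197.5 mol.
Outlet amounts (n = n₀ + Σ ν·ξ):
  Q: 667 − 1(197.5) − 1(73.97) = 395.5
  R: 0 + 2(197.5) = 395
  M: 0 + 2(73.97) = 147.9

ξ₂ = 74 mol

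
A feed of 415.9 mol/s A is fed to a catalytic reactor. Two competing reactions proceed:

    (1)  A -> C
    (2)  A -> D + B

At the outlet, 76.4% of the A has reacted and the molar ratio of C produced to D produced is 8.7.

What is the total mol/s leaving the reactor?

Conversion of A: A consumed = 0.764 × 415.9 = 317.7 mol/s = 1ξ₁ + 1ξ₂.
Selectivity: 1ξ₁ / (1ξ₂) = 8.7 → ξ₁ = 8.7 ξ₂.
Substitute: (1·8.7 + 1) ξ₂ = 317.7 → ξ₂ = 32.76 mol/s, ξ₁ = 285 mol/s.
Outlet amounts (n = n₀ + Σ ν·ξ):
  A: 415.9 − 1(285) − 1(32.76) = 98.15
  C: 0 + 1(285) = 285
  D: 0 + 1(32.76) = 32.76
  B: 0 + 1(32.76) = 32.76
Total out = 98.15 + 285 + 32.76 + 32.76 = 448.7 mol/s.

449 mol/s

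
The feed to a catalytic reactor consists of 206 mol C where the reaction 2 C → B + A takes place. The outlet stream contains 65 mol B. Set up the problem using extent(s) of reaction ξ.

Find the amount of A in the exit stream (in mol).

65 mol

For B: n = n₀ + 1ξ → 65 = 0 + 1ξ, giving ξ = 65 mol.
Outlet amounts (n = n₀ + ν ξ):
  C: 206 − 2(65) = 76
  B: 0 + 1(65) = 65
  A: 0 + 1(65) = 65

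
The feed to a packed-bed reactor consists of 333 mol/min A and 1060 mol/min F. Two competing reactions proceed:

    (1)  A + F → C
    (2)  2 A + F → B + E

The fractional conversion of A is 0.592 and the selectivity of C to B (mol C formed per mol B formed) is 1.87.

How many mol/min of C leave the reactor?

Conversion of A: A consumed = 0.592 × 333 = 197.1 mol/min = 1ξ₁ + 2ξ₂.
Selectivity: 1ξ₁ / (1ξ₂) = 1.87 → ξ₁ = 1.87 ξ₂.
Substitute: (1·1.87 + 2) ξ₂ = 197.1 → ξ₂ = 50.94 mol/min, ξ₁ = 95.26 mol/min.
Outlet amounts (n = n₀ + Σ ν·ξ):
  A: 333 − 1(95.26) − 2(50.94) = 135.9
  F: 1060 − 1(95.26) − 1(50.94) = 913.8
  C: 0 + 1(95.26) = 95.26
  B: 0 + 1(50.94) = 50.94
  E: 0 + 1(50.94) = 50.94

95.3 mol/min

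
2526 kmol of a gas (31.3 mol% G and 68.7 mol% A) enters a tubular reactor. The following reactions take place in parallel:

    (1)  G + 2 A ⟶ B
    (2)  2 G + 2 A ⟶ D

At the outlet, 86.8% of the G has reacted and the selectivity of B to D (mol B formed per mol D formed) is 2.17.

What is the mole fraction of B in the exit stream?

0.271

Conversion of G: G consumed = 0.868 × 790.6 = 686.3 kmol = 1ξ₁ + 2ξ₂.
Selectivity: 1ξ₁ / (1ξ₂) = 2.17 → ξ₁ = 2.17 ξ₂.
Substitute: (1·2.17 + 2) ξ₂ = 686.3 → ξ₂ = 164.6 kmol, ξ₁ = 357.1 kmol.
Outlet amounts (n = n₀ + Σ ν·ξ):
  G: 790.6 − 1(357.1) − 2(164.6) = 104.4
  A: 1735 − 2(357.1) − 2(164.6) = 692
  B: 0 + 1(357.1) = 357.1
  D: 0 + 1(164.6) = 164.6
Total out = 1318 kmol; y_B = 357.1 / 1318 = 0.271.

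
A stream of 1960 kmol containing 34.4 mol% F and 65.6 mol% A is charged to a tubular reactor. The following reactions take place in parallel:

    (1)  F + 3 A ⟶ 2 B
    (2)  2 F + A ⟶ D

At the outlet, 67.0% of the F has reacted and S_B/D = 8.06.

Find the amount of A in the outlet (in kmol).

305 kmol

Conversion of F: F consumed = 0.67 × 674.2 = 451.7 kmol = 1ξ₁ + 2ξ₂.
Selectivity: 2ξ₁ / (1ξ₂) = 8.06 → ξ₁ = 4.03 ξ₂.
Substitute: (1·4.03 + 2) ξ₂ = 451.7 → ξ₂ = 74.92 kmol, ξ₁ = 301.9 kmol.
Outlet amounts (n = n₀ + Σ ν·ξ):
  F: 674.2 − 1(301.9) − 2(74.92) = 222.5
  A: 1286 − 3(301.9) − 1(74.92) = 305.1
  B: 0 + 2(301.9) = 603.8
  D: 0 + 1(74.92) = 74.92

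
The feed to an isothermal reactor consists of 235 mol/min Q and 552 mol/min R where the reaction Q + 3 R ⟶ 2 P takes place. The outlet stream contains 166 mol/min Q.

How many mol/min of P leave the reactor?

For Q: n = n₀ − 1ξ → 166 = 235 − 1ξ, giving ξ = 69 mol/min.
Outlet amounts (n = n₀ + ν ξ):
  Q: 235 − 1(69) = 166
  R: 552 − 3(69) = 345
  P: 0 + 2(69) = 138

138 mol/min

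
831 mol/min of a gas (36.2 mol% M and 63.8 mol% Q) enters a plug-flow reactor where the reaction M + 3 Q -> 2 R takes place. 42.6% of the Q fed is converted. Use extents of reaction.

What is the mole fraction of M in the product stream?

0.331

Q reacted = 0.426 × 530.2 = 225.9 mol/min; ν_Q = −3, so ξ = 225.9/3 = 75.29 mol/min.
Outlet amounts (n = n₀ + ν ξ):
  M: 300.8 − 1(75.29) = 225.5
  Q: 530.2 − 3(75.29) = 304.3
  R: 0 + 2(75.29) = 150.6
Total out = 680.4 mol/min; y_M = 225.5 / 680.4 = 0.3315.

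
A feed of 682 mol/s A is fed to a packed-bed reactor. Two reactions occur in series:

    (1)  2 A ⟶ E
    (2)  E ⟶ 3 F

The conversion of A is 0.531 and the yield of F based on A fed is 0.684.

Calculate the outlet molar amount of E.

Conversion of A: A consumed = 2ξ₁ = 0.531 × 682 → ξ₁ = 181.1 mol/s.
Yield of F: 3ξ₂ / 682 = 0.684 → ξ₂ = 155.5 mol/s.
Outlet amounts (n = n₀ + Σ ν·ξ):
  A: 682 − 2(181.1) = 319.9
  E: 0 + 1(181.1) − 1(155.5) = 25.57
  F: 0 + 3(155.5) = 466.5

25.6 mol/s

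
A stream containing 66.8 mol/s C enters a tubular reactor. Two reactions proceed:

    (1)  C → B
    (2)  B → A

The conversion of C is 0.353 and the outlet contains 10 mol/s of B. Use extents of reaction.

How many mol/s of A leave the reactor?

13.6 mol/s

Conversion of C: C consumed = 1ξ₁ = 0.353 × 66.8 → ξ₁ = 23.58 mol/s.
B balance: n_B = 0 + 1ξ₁ − 1ξ₂ = 10 → ξ₂ = (1·23.58 − 10)/1 = 13.58 mol/s.
Outlet amounts (n = n₀ + Σ ν·ξ):
  C: 66.8 − 1(23.58) = 43.22
  B: 0 + 1(23.58) − 1(13.58) = 10
  A: 0 + 1(13.58) = 13.58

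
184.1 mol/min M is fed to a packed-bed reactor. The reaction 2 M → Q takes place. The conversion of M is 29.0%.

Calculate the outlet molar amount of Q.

26.7 mol/min

M reacted = 0.29 × 184.1 = 53.39 mol/min; ν_M = −2, so ξ = 53.39/2 = 26.69 mol/min.
Outlet amounts (n = n₀ + ν ξ):
  M: 184.1 − 2(26.69) = 130.7
  Q: 0 + 1(26.69) = 26.69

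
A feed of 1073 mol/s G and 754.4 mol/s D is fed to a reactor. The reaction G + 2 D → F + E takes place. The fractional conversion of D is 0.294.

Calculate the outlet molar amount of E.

111 mol/s

D reacted = 0.294 × 754.4 = 221.8 mol/s; ν_D = −2, so ξ = 221.8/2 = 110.9 mol/s.
Outlet amounts (n = n₀ + ν ξ):
  G: 1073 − 1(110.9) = 962.1
  D: 754.4 − 2(110.9) = 532.6
  F: 0 + 1(110.9) = 110.9
  E: 0 + 1(110.9) = 110.9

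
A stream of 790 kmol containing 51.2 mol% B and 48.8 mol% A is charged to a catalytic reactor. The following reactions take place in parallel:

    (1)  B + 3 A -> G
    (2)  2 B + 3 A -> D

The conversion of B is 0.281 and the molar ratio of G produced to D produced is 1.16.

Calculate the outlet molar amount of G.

Conversion of B: B consumed = 0.281 × 404.5 = 113.7 kmol = 1ξ₁ + 2ξ₂.
Selectivity: 1ξ₁ / (1ξ₂) = 1.16 → ξ₁ = 1.16 ξ₂.
Substitute: (1·1.16 + 2) ξ₂ = 113.7 → ξ₂ = 35.97 kmol, ξ₁ = 41.72 kmol.
Outlet amounts (n = n₀ + Σ ν·ξ):
  B: 404.5 − 1(41.72) − 2(35.97) = 290.8
  A: 385.5 − 3(41.72) − 3(35.97) = 152.4
  G: 0 + 1(41.72) = 41.72
  D: 0 + 1(35.97) = 35.97

41.7 kmol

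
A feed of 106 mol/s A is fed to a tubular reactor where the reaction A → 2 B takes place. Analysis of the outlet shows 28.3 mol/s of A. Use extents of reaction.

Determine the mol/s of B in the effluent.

155 mol/s

For A: n = n₀ − 1ξ → 28.3 = 106 − 1ξ, giving ξ = 77.7 mol/s.
Outlet amounts (n = n₀ + ν ξ):
  A: 106 − 1(77.7) = 28.3
  B: 0 + 2(77.7) = 155.4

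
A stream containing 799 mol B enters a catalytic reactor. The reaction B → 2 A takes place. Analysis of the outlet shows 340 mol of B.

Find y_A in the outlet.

0.73

For B: n = n₀ − 1ξ → 340 = 799 − 1ξ, giving ξ = 459 mol.
Outlet amounts (n = n₀ + ν ξ):
  B: 799 − 1(459) = 340
  A: 0 + 2(459) = 918
Total out = 1258 mol; y_A = 918 / 1258 = 0.7297.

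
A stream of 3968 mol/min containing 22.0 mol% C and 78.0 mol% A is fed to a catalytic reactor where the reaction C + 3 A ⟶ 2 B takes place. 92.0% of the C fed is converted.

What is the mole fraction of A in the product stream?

C reacted = 0.92 × 873 = 803.1 mol/min; ν_C = −1, so ξ = 803.1/1 = 803.1 mol/min.
Outlet amounts (n = n₀ + ν ξ):
  C: 873 − 1(803.1) = 69.84
  A: 3095 − 3(803.1) = 685.7
  B: 0 + 2(803.1) = 1606
Total out = 2362 mol/min; y_A = 685.7 / 2362 = 0.2903.

0.29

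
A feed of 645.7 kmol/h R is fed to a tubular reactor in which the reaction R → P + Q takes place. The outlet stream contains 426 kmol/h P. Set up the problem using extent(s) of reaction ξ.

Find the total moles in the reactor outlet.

For P: n = n₀ + 1ξ → 426 = 0 + 1ξ, giving ξ = 426 kmol/h.
Outlet amounts (n = n₀ + ν ξ):
  R: 645.7 − 1(426) = 219.7
  P: 0 + 1(426) = 426
  Q: 0 + 1(426) = 426
Total out = 219.7 + 426 + 426 = 1072 kmol/h.

1070 kmol/h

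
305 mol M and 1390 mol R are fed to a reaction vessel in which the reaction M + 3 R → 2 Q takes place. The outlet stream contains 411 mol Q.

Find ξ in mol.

For Q: n = n₀ + 2ξ → 411 = 0 + 2ξ, giving ξ = 205.5 mol.
Outlet amounts (n = n₀ + ν ξ):
  M: 305 − 1(205.5) = 99.5
  R: 1390 − 3(205.5) = 773.5
  Q: 0 + 2(205.5) = 411

ξ = 206 mol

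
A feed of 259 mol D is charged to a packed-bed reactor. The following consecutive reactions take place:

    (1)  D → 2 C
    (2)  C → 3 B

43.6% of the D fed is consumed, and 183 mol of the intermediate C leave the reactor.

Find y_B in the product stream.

0.281

Conversion of D: D consumed = 1ξ₁ = 0.436 × 259 → ξ₁ = 112.9 mol.
C balance: n_C = 0 + 2ξ₁ − 1ξ₂ = 183 → ξ₂ = (2·112.9 − 183)/1 = 42.85 mol.
Outlet amounts (n = n₀ + Σ ν·ξ):
  D: 259 − 1(112.9) = 146.1
  C: 0 + 2(112.9) − 1(42.85) = 183
  B: 0 + 3(42.85) = 128.5
Total out = 457.6 mol; y_B = 128.5 / 457.6 = 0.2809.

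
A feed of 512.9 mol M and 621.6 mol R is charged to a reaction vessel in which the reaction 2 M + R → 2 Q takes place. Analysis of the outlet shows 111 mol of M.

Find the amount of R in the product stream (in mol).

421 mol

For M: n = n₀ − 2ξ → 111 = 512.9 − 2ξ, giving ξ = 200.9 mol.
Outlet amounts (n = n₀ + ν ξ):
  M: 512.9 − 2(200.9) = 111
  R: 621.6 − 1(200.9) = 420.7
  Q: 0 + 2(200.9) = 401.9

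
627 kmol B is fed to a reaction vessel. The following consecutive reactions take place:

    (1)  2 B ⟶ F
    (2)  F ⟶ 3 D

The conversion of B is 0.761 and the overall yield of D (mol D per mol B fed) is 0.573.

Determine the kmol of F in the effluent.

119 kmol

Conversion of B: B consumed = 2ξ₁ = 0.761 × 627 → ξ₁ = 238.6 kmol.
Yield of D: 3ξ₂ / 627 = 0.573 → ξ₂ = 119.8 kmol.
Outlet amounts (n = n₀ + Σ ν·ξ):
  B: 627 − 2(238.6) = 149.9
  F: 0 + 1(238.6) − 1(119.8) = 118.8
  D: 0 + 3(119.8) = 359.3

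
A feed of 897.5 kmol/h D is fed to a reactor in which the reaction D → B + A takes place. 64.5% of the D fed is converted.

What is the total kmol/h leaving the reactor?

1480 kmol/h

D reacted = 0.645 × 897.5 = 578.9 kmol/h; ν_D = −1, so ξ = 578.9/1 = 578.9 kmol/h.
Outlet amounts (n = n₀ + ν ξ):
  D: 897.5 − 1(578.9) = 318.6
  B: 0 + 1(578.9) = 578.9
  A: 0 + 1(578.9) = 578.9
Total out = 318.6 + 578.9 + 578.9 = 1476 kmol/h.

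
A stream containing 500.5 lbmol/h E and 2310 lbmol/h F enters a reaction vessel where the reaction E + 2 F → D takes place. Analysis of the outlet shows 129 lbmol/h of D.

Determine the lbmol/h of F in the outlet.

2050 lbmol/h

For D: n = n₀ + 1ξ → 129 = 0 + 1ξ, giving ξ = 129 lbmol/h.
Outlet amounts (n = n₀ + ν ξ):
  E: 500.5 − 1(129) = 371.5
  F: 2310 − 2(129) = 2052
  D: 0 + 1(129) = 129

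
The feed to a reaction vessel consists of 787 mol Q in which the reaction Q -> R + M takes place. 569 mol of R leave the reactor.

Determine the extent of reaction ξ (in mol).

For R: n = n₀ + 1ξ → 569 = 0 + 1ξ, giving ξ = 569 mol.
Outlet amounts (n = n₀ + ν ξ):
  Q: 787 − 1(569) = 218
  R: 0 + 1(569) = 569
  M: 0 + 1(569) = 569

ξ = 569 mol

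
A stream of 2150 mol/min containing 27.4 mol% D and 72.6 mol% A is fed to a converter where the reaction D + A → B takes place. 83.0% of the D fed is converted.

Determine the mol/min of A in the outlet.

1070 mol/min

D reacted = 0.83 × 589.1 = 489 mol/min; ν_D = −1, so ξ = 489/1 = 489 mol/min.
Outlet amounts (n = n₀ + ν ξ):
  D: 589.1 − 1(489) = 100.1
  A: 1561 − 1(489) = 1072
  B: 0 + 1(489) = 489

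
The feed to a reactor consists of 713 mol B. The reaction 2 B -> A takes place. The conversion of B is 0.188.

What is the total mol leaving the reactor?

B reacted = 0.188 × 713 = 134 mol; ν_B = −2, so ξ = 134/2 = 67.02 mol.
Outlet amounts (n = n₀ + ν ξ):
  B: 713 − 2(67.02) = 579
  A: 0 + 1(67.02) = 67.02
Total out = 579 + 67.02 = 646 mol.

646 mol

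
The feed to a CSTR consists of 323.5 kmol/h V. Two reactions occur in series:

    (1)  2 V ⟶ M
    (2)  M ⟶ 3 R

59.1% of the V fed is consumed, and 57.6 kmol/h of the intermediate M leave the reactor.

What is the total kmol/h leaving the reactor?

Conversion of V: V consumed = 2ξ₁ = 0.591 × 323.5 → ξ₁ = 95.59 kmol/h.
M balance: n_M = 0 + 1ξ₁ − 1ξ₂ = 57.6 → ξ₂ = (1·95.59 − 57.6)/1 = 37.99 kmol/h.
Outlet amounts (n = n₀ + Σ ν·ξ):
  V: 323.5 − 2(95.59) = 132.3
  M: 0 + 1(95.59) − 1(37.99) = 57.6
  R: 0 + 3(37.99) = 114
Total out = 132.3 + 57.6 + 114 = 303.9 kmol/h.

304 kmol/h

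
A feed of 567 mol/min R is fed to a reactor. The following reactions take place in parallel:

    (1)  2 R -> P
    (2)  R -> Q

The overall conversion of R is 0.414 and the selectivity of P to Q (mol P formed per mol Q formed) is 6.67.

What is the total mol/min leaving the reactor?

458 mol/min

Conversion of R: R consumed = 0.414 × 567 = 234.7 mol/min = 2ξ₁ + 1ξ₂.
Selectivity: 1ξ₁ / (1ξ₂) = 6.67 → ξ₁ = 6.67 ξ₂.
Substitute: (2·6.67 + 1) ξ₂ = 234.7 → ξ₂ = 16.37 mol/min, ξ₁ = 109.2 mol/min.
Outlet amounts (n = n₀ + Σ ν·ξ):
  R: 567 − 2(109.2) − 1(16.37) = 332.3
  P: 0 + 1(109.2) = 109.2
  Q: 0 + 1(16.37) = 16.37
Total out = 332.3 + 109.2 + 16.37 = 457.8 mol/min.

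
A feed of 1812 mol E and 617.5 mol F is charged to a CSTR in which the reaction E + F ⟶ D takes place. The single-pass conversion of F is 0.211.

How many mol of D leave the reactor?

F reacted = 0.211 × 617.5 = 130.3 mol; ν_F = −1, so ξ = 130.3/1 = 130.3 mol.
Outlet amounts (n = n₀ + ν ξ):
  E: 1812 − 1(130.3) = 1682
  F: 617.5 − 1(130.3) = 487.2
  D: 0 + 1(130.3) = 130.3

130 mol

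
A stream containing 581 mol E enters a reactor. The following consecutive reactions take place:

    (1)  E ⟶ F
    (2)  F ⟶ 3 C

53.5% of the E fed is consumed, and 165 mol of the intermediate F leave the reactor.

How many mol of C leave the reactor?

Conversion of E: E consumed = 1ξ₁ = 0.535 × 581 → ξ₁ = 310.8 mol.
F balance: n_F = 0 + 1ξ₁ − 1ξ₂ = 165 → ξ₂ = (1·310.8 − 165)/1 = 145.8 mol.
Outlet amounts (n = n₀ + Σ ν·ξ):
  E: 581 − 1(310.8) = 270.2
  F: 0 + 1(310.8) − 1(145.8) = 165
  C: 0 + 3(145.8) = 437.5

438 mol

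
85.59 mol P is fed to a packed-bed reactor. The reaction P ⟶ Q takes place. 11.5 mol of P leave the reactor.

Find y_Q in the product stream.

For P: n = n₀ − 1ξ → 11.5 = 85.59 − 1ξ, giving ξ = 74.09 mol.
Outlet amounts (n = n₀ + ν ξ):
  P: 85.59 − 1(74.09) = 11.5
  Q: 0 + 1(74.09) = 74.09
Total out = 85.59 mol; y_Q = 74.09 / 85.59 = 0.8656.

0.866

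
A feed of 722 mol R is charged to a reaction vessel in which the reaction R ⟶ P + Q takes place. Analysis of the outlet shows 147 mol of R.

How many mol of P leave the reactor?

575 mol

For R: n = n₀ − 1ξ → 147 = 722 − 1ξ, giving ξ = 575 mol.
Outlet amounts (n = n₀ + ν ξ):
  R: 722 − 1(575) = 147
  P: 0 + 1(575) = 575
  Q: 0 + 1(575) = 575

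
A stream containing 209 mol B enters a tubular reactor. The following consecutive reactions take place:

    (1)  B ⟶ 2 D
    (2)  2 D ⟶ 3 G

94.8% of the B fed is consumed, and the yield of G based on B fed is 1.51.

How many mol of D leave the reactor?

186 mol

Conversion of B: B consumed = 1ξ₁ = 0.948 × 209 → ξ₁ = 198.1 mol.
Yield of G: 3ξ₂ / 209 = 1.51 → ξ₂ = 105.2 mol.
Outlet amounts (n = n₀ + Σ ν·ξ):
  B: 209 − 1(198.1) = 10.87
  D: 0 + 2(198.1) − 2(105.2) = 185.9
  G: 0 + 3(105.2) = 315.6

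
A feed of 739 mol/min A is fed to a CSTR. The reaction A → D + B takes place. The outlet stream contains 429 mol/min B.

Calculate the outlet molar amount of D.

429 mol/min

For B: n = n₀ + 1ξ → 429 = 0 + 1ξ, giving ξ = 429 mol/min.
Outlet amounts (n = n₀ + ν ξ):
  A: 739 − 1(429) = 310
  D: 0 + 1(429) = 429
  B: 0 + 1(429) = 429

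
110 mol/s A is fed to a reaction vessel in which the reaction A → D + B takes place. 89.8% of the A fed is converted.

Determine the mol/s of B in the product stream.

98.8 mol/s

A reacted = 0.898 × 110 = 98.78 mol/s; ν_A = −1, so ξ = 98.78/1 = 98.78 mol/s.
Outlet amounts (n = n₀ + ν ξ):
  A: 110 − 1(98.78) = 11.22
  D: 0 + 1(98.78) = 98.78
  B: 0 + 1(98.78) = 98.78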